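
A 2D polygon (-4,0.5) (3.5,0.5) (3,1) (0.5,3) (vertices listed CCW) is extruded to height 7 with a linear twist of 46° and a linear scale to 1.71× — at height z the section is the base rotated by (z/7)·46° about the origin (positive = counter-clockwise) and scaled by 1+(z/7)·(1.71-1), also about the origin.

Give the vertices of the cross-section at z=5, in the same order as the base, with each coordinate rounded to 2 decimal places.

t = z/height = 5/7 = 0.714286
s = 1 + (scale-1)·z/height = 1 + (1.71-1)·5/7 = 1.507143
θ = twist·z/height = 46°·5/7 = 32.8571° = 0.573465 rad
cos θ = 0.840026, sin θ = 0.542546 (intermediates below are computed at full precision and shown rounded to 5 d.p.)
v1: (-4,0.5) → rotate → (-3.63138,-1.75017) → ×s → (-5.47300,-2.63776) → (-5.47,-2.64)
v2: (3.5,0.5) → rotate → (2.66882,2.31892) → ×s → (4.02229,3.49495) → (4.02,3.49)
v3: (3,1) → rotate → (1.97753,2.46766) → ×s → (2.98042,3.71912) → (2.98,3.72)
v4: (0.5,3) → rotate → (-1.20763,2.79135) → ×s → (-1.82006,4.20696) → (-1.82,4.21)

Cross-section at z=5: (-5.47,-2.64) (4.02,3.49) (2.98,3.72) (-1.82,4.21)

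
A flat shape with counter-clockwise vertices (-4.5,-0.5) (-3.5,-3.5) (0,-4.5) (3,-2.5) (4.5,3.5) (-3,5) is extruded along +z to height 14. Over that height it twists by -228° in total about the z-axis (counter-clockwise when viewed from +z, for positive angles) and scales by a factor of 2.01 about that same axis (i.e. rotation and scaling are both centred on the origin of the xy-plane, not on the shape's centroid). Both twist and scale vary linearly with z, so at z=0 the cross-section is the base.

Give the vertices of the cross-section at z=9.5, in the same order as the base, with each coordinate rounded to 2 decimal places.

Cross-section at z=9.5: (6.50,4.00) (2.81,7.85) (-3.24,6.86) (-6.37,1.65) (-4.34,-8.57) (8.17,-5.46)

t = z/height = 9.5/14 = 0.678571
s = 1 + (scale-1)·z/height = 1 + (2.01-1)·9.5/14 = 1.685357
θ = twist·z/height = -228°·9.5/14 = -154.7143° = -2.700274 rad
cos θ = -0.904189, sin θ = -0.427132 (intermediates below are computed at full precision and shown rounded to 5 d.p.)
v1: (-4.5,-0.5) → rotate → (3.85528,2.37419) → ×s → (6.49753,4.00136) → (6.50,4.00)
v2: (-3.5,-3.5) → rotate → (1.66970,4.65963) → ×s → (2.81404,7.85313) → (2.81,7.85)
v3: (0,-4.5) → rotate → (-1.92210,4.06885) → ×s → (-3.23942,6.85747) → (-3.24,6.86)
v4: (3,-2.5) → rotate → (-3.78040,0.97908) → ×s → (-6.37132,1.65009) → (-6.37,1.65)
v5: (4.5,3.5) → rotate → (-2.57389,-5.08676) → ×s → (-4.33792,-8.57300) → (-4.34,-8.57)
v6: (-3,5) → rotate → (4.84823,-3.23955) → ×s → (8.17100,-5.45980) → (8.17,-5.46)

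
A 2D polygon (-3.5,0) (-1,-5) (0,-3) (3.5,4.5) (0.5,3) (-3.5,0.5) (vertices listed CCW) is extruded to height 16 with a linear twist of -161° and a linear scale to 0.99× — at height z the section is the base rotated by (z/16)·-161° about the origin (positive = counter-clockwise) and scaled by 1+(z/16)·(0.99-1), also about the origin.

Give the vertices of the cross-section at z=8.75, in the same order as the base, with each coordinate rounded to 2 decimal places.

t = z/height = 8.75/16 = 0.546875
s = 1 + (scale-1)·z/height = 1 + (0.99-1)·8.75/16 = 0.994531
θ = twist·z/height = -161°·8.75/16 = -88.0469° = -1.536708 rad
cos θ = 0.034082, sin θ = -0.999419 (intermediates below are computed at full precision and shown rounded to 5 d.p.)
v1: (-3.5,0) → rotate → (-0.11929,3.49797) → ×s → (-0.11863,3.47884) → (-0.12,3.48)
v2: (-1,-5) → rotate → (-5.03118,0.82901) → ×s → (-5.00366,0.82448) → (-5.00,0.82)
v3: (0,-3) → rotate → (-2.99826,-0.10225) → ×s → (-2.98186,-0.10169) → (-2.98,-0.10)
v4: (3.5,4.5) → rotate → (4.61667,-3.34460) → ×s → (4.59142,-3.32631) → (4.59,-3.33)
v5: (0.5,3) → rotate → (3.01530,-0.39746) → ×s → (2.99881,-0.39529) → (3.00,-0.40)
v6: (-3.5,0.5) → rotate → (0.38042,3.51501) → ×s → (0.37834,3.49578) → (0.38,3.50)

Cross-section at z=8.75: (-0.12,3.48) (-5.00,0.82) (-2.98,-0.10) (4.59,-3.33) (3.00,-0.40) (0.38,3.50)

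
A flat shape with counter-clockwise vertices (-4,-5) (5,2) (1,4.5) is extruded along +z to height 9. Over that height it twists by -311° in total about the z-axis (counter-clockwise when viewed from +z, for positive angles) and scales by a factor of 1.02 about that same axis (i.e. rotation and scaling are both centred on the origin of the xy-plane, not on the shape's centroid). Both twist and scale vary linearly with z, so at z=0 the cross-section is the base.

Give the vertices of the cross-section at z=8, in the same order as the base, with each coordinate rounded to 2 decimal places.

Cross-section at z=8: (4.60,-4.62) (-1.45,5.29) (-4.44,1.53)

t = z/height = 8/9 = 0.888889
s = 1 + (scale-1)·z/height = 1 + (1.02-1)·8/9 = 1.017778
θ = twist·z/height = -311°·8/9 = -276.4444° = -4.824866 rad
cos θ = 0.112240, sin θ = 0.993681 (intermediates below are computed at full precision and shown rounded to 5 d.p.)
v1: (-4,-5) → rotate → (4.51945,-4.53592) → ×s → (4.59979,-4.61656) → (4.60,-4.62)
v2: (5,2) → rotate → (-1.42616,5.19289) → ×s → (-1.45152,5.28520) → (-1.45,5.29)
v3: (1,4.5) → rotate → (-4.35933,1.49876) → ×s → (-4.43682,1.52540) → (-4.44,1.53)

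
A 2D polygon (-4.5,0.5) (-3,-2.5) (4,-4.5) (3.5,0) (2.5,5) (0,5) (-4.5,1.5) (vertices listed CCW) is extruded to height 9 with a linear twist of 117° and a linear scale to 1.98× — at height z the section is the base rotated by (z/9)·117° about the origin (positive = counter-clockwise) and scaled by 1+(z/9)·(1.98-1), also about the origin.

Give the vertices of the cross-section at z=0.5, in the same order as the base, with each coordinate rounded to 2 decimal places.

t = z/height = 0.5/9 = 0.0555556
s = 1 + (scale-1)·z/height = 1 + (1.98-1)·0.5/9 = 1.054444
θ = twist·z/height = 117°·0.5/9 = 6.5000° = 0.113446 rad
cos θ = 0.993572, sin θ = 0.113203 (intermediates below are computed at full precision and shown rounded to 5 d.p.)
v1: (-4.5,0.5) → rotate → (-4.52767,-0.01263) → ×s → (-4.77418,-0.01332) → (-4.77,-0.01)
v2: (-3,-2.5) → rotate → (-2.69771,-2.82354) → ×s → (-2.84458,-2.97727) → (-2.84,-2.98)
v3: (4,-4.5) → rotate → (4.48370,-4.01826) → ×s → (4.72781,-4.23703) → (4.73,-4.24)
v4: (3.5,0) → rotate → (3.47750,0.39621) → ×s → (3.66683,0.41778) → (3.67,0.42)
v5: (2.5,5) → rotate → (1.91791,5.25087) → ×s → (2.02233,5.53675) → (2.02,5.54)
v6: (0,5) → rotate → (-0.56602,4.96786) → ×s → (-0.59683,5.23833) → (-0.60,5.24)
v7: (-4.5,1.5) → rotate → (-4.64088,0.98094) → ×s → (-4.89355,1.03435) → (-4.89,1.03)

Cross-section at z=0.5: (-4.77,-0.01) (-2.84,-2.98) (4.73,-4.24) (3.67,0.42) (2.02,5.54) (-0.60,5.24) (-4.89,1.03)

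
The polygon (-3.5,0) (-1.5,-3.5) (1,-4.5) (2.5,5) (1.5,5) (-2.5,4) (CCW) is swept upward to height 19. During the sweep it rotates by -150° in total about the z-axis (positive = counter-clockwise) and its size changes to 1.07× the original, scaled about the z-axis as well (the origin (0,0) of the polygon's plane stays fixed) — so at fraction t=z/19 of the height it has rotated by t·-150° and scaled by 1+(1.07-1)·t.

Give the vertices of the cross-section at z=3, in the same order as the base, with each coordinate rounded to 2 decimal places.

Cross-section at z=3: (-3.24,1.42) (-2.81,-2.63) (-0.90,-4.57) (4.35,3.61) (3.42,4.02) (-0.69,4.72)

t = z/height = 3/19 = 0.157895
s = 1 + (scale-1)·z/height = 1 + (1.07-1)·3/19 = 1.011053
θ = twist·z/height = -150°·3/19 = -23.6842° = -0.413367 rad
cos θ = 0.915773, sin θ = -0.401695 (intermediates below are computed at full precision and shown rounded to 5 d.p.)
v1: (-3.5,0) → rotate → (-3.20521,1.40593) → ×s → (-3.24063,1.42147) → (-3.24,1.42)
v2: (-1.5,-3.5) → rotate → (-2.77959,-2.60266) → ×s → (-2.81032,-2.63143) → (-2.81,-2.63)
v3: (1,-4.5) → rotate → (-0.89186,-4.52268) → ×s → (-0.90171,-4.57266) → (-0.90,-4.57)
v4: (2.5,5) → rotate → (4.29791,3.57463) → ×s → (4.34541,3.61414) → (4.35,3.61)
v5: (1.5,5) → rotate → (3.38214,3.97632) → ×s → (3.41952,4.02027) → (3.42,4.02)
v6: (-2.5,4) → rotate → (-0.68265,4.66733) → ×s → (-0.69020,4.71892) → (-0.69,4.72)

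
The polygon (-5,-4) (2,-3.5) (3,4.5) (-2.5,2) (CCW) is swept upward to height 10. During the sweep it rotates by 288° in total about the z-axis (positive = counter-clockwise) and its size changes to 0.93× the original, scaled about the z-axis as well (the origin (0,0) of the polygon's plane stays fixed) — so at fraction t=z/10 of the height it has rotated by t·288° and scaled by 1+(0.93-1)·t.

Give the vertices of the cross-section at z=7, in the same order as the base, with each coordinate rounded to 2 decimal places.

t = z/height = 7/10 = 0.7
s = 1 + (scale-1)·z/height = 1 + (0.93-1)·7/10 = 0.951000
θ = twist·z/height = 288°·7/10 = 201.6000° = 3.518584 rad
cos θ = -0.929776, sin θ = -0.368125 (intermediates below are computed at full precision and shown rounded to 5 d.p.)
v1: (-5,-4) → rotate → (3.17638,5.55973) → ×s → (3.02074,5.28730) → (3.02,5.29)
v2: (2,-3.5) → rotate → (-3.14799,2.51797) → ×s → (-2.99374,2.39459) → (-2.99,2.39)
v3: (3,4.5) → rotate → (-1.13277,-5.28837) → ×s → (-1.07726,-5.02924) → (-1.08,-5.03)
v4: (-2.5,2) → rotate → (3.06069,-0.93924) → ×s → (2.91072,-0.89322) → (2.91,-0.89)

Cross-section at z=7: (3.02,5.29) (-2.99,2.39) (-1.08,-5.03) (2.91,-0.89)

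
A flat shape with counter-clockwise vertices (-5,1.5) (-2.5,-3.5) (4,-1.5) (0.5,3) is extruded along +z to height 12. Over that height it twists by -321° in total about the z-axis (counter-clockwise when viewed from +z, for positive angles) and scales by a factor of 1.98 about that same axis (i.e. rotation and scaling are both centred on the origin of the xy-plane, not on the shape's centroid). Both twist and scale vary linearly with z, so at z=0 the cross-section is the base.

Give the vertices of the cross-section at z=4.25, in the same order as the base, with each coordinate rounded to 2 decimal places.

Cross-section at z=4.25: (4.56,5.36) (-2.96,4.98) (-4.02,-4.12) (3.43,-2.24)

t = z/height = 4.25/12 = 0.354167
s = 1 + (scale-1)·z/height = 1 + (1.98-1)·4.25/12 = 1.347083
θ = twist·z/height = -321°·4.25/12 = -113.6875° = -1.984221 rad
cos θ = -0.401748, sin θ = -0.915750 (intermediates below are computed at full precision and shown rounded to 5 d.p.)
v1: (-5,1.5) → rotate → (3.38237,3.97613) → ×s → (4.55633,5.35618) → (4.56,5.36)
v2: (-2.5,-3.5) → rotate → (-2.20076,3.69549) → ×s → (-2.96460,4.97814) → (-2.96,4.98)
v3: (4,-1.5) → rotate → (-2.98062,-3.06038) → ×s → (-4.01514,-4.12259) → (-4.02,-4.12)
v4: (0.5,3) → rotate → (2.54638,-1.66312) → ×s → (3.43018,-2.24036) → (3.43,-2.24)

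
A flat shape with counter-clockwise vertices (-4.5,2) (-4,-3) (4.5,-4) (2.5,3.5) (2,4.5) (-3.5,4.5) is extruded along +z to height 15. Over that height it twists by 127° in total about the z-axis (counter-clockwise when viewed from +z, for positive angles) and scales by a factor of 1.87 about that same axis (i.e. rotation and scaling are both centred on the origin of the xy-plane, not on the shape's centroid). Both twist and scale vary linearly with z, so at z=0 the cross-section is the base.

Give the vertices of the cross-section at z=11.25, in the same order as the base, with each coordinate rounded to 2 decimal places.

Cross-section at z=11.25: (-2.61,-7.71) (5.54,-6.13) (5.90,8.01) (-6.14,3.58) (-7.71,2.61) (-6.88,-6.44)

t = z/height = 11.25/15 = 0.75
s = 1 + (scale-1)·z/height = 1 + (1.87-1)·11.25/15 = 1.652500
θ = twist·z/height = 127°·11.25/15 = 95.2500° = 1.662426 rad
cos θ = -0.091502, sin θ = 0.995805 (intermediates below are computed at full precision and shown rounded to 5 d.p.)
v1: (-4.5,2) → rotate → (-1.57985,-4.66413) → ×s → (-2.61071,-7.70747) → (-2.61,-7.71)
v2: (-4,-3) → rotate → (3.35342,-3.70871) → ×s → (5.54153,-6.12865) → (5.54,-6.13)
v3: (4.5,-4) → rotate → (3.57146,4.84713) → ×s → (5.90184,8.00988) → (5.90,8.01)
v4: (2.5,3.5) → rotate → (-3.71407,2.16926) → ×s → (-6.13750,3.58470) → (-6.14,3.58)
v5: (2,4.5) → rotate → (-4.66413,1.57985) → ×s → (-7.70747,2.61071) → (-7.71,2.61)
v6: (-3.5,4.5) → rotate → (-4.16087,-3.89707) → ×s → (-6.87583,-6.43992) → (-6.88,-6.44)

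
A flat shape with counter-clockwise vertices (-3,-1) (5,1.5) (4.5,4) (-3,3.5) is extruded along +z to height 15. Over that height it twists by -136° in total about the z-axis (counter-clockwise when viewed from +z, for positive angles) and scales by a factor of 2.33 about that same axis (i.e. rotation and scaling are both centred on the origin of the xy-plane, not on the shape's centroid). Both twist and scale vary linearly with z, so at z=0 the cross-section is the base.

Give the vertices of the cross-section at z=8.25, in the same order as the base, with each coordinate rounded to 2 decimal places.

t = z/height = 8.25/15 = 0.55
s = 1 + (scale-1)·z/height = 1 + (2.33-1)·8.25/15 = 1.731500
θ = twist·z/height = -136°·8.25/15 = -74.8000° = -1.305506 rad
cos θ = 0.262189, sin θ = -0.965016 (intermediates below are computed at full precision and shown rounded to 5 d.p.)
v1: (-3,-1) → rotate → (-1.75158,2.63286) → ×s → (-3.03287,4.55880) → (-3.03,4.56)
v2: (5,1.5) → rotate → (2.75847,-4.43180) → ×s → (4.77629,-7.67366) → (4.78,-7.67)
v3: (4.5,4) → rotate → (5.03992,-3.29382) → ×s → (8.72662,-5.70325) → (8.73,-5.70)
v4: (-3,3.5) → rotate → (2.59099,3.81271) → ×s → (4.48630,6.60171) → (4.49,6.60)

Cross-section at z=8.25: (-3.03,4.56) (4.78,-7.67) (8.73,-5.70) (4.49,6.60)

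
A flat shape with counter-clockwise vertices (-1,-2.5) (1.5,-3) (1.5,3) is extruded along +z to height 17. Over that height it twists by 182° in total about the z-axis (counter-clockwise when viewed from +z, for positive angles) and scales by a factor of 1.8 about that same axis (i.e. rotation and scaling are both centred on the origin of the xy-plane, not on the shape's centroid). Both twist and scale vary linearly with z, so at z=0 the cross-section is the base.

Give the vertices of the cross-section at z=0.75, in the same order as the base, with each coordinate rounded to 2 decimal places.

t = z/height = 0.75/17 = 0.0441176
s = 1 + (scale-1)·z/height = 1 + (1.8-1)·0.75/17 = 1.035294
θ = twist·z/height = 182°·0.75/17 = 8.0294° = 0.140140 rad
cos θ = 0.990196, sin θ = 0.139681 (intermediates below are computed at full precision and shown rounded to 5 d.p.)
v1: (-1,-2.5) → rotate → (-0.64099,-2.61517) → ×s → (-0.66362,-2.70747) → (-0.66,-2.71)
v2: (1.5,-3) → rotate → (1.90434,-2.76107) → ×s → (1.97155,-2.85852) → (1.97,-2.86)
v3: (1.5,3) → rotate → (1.06625,3.18011) → ×s → (1.10388,3.29235) → (1.10,3.29)

Cross-section at z=0.75: (-0.66,-2.71) (1.97,-2.86) (1.10,3.29)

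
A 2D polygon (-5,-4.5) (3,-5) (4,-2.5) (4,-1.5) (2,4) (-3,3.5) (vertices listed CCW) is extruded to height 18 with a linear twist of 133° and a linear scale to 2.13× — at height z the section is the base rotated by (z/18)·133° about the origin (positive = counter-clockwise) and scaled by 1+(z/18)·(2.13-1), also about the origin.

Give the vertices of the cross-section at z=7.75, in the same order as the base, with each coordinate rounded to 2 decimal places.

Cross-section at z=7.75: (1.61,-9.87) (8.66,-0.27) (6.34,2.99) (5.09,3.80) (-3.39,5.72) (-6.79,-0.94)

t = z/height = 7.75/18 = 0.430556
s = 1 + (scale-1)·z/height = 1 + (2.13-1)·7.75/18 = 1.486528
θ = twist·z/height = 133°·7.75/18 = 57.2639° = 0.999443 rad
cos θ = 0.540771, sin θ = 0.841170 (intermediates below are computed at full precision and shown rounded to 5 d.p.)
v1: (-5,-4.5) → rotate → (1.08141,-6.63932) → ×s → (1.60755,-9.86953) → (1.61,-9.87)
v2: (3,-5) → rotate → (5.82816,-0.18034) → ×s → (8.66373,-0.26808) → (8.66,-0.27)
v3: (4,-2.5) → rotate → (4.26601,2.01275) → ×s → (6.34154,2.99201) → (6.34,2.99)
v4: (4,-1.5) → rotate → (3.42484,2.55352) → ×s → (5.09112,3.79589) → (5.09,3.80)
v5: (2,4) → rotate → (-2.28314,3.84542) → ×s → (-3.39395,5.71633) → (-3.39,5.72)
v6: (-3,3.5) → rotate → (-4.56641,-0.63081) → ×s → (-6.78809,-0.93772) → (-6.79,-0.94)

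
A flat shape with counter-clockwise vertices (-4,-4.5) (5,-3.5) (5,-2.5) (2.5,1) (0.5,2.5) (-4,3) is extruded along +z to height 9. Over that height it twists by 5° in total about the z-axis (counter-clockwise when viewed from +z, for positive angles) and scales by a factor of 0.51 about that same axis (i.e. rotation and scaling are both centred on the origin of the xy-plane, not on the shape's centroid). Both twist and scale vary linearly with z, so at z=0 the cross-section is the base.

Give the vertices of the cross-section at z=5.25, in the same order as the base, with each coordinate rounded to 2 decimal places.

Cross-section at z=5.25: (-2.69,-3.35) (3.69,-2.31) (3.66,-1.60) (1.75,0.80) (0.27,1.80) (-2.96,1.99)

t = z/height = 5.25/9 = 0.583333
s = 1 + (scale-1)·z/height = 1 + (0.51-1)·5.25/9 = 0.714167
θ = twist·z/height = 5°·5.25/9 = 2.9167° = 0.050905 rad
cos θ = 0.998705, sin θ = 0.050883 (intermediates below are computed at full precision and shown rounded to 5 d.p.)
v1: (-4,-4.5) → rotate → (-3.76584,-4.69770) → ×s → (-2.68944,-3.35494) → (-2.69,-3.35)
v2: (5,-3.5) → rotate → (5.17162,-3.24105) → ×s → (3.69340,-2.31465) → (3.69,-2.31)
v3: (5,-2.5) → rotate → (5.12073,-2.24234) → ×s → (3.65706,-1.60141) → (3.66,-1.60)
v4: (2.5,1) → rotate → (2.44588,1.12591) → ×s → (1.74676,0.80409) → (1.75,0.80)
v5: (0.5,2.5) → rotate → (0.37214,2.52220) → ×s → (0.26577,1.80127) → (0.27,1.80)
v6: (-4,3) → rotate → (-4.14747,2.79258) → ×s → (-2.96198,1.99437) → (-2.96,1.99)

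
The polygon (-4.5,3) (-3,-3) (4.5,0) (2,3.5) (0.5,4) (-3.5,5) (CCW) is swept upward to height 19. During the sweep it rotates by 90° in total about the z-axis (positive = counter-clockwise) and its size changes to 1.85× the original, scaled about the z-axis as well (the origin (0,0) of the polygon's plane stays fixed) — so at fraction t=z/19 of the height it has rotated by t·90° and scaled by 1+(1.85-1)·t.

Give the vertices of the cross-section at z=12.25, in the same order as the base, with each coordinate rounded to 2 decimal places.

t = z/height = 12.25/19 = 0.644737
s = 1 + (scale-1)·z/height = 1 + (1.85-1)·12.25/19 = 1.548026
θ = twist·z/height = 90°·12.25/19 = 58.0263° = 1.012750 rad
cos θ = 0.529530, sin θ = 0.848291 (intermediates below are computed at full precision and shown rounded to 5 d.p.)
v1: (-4.5,3) → rotate → (-4.92776,-2.22872) → ×s → (-7.62830,-3.45012) → (-7.63,-3.45)
v2: (-3,-3) → rotate → (0.95629,-4.13346) → ×s → (1.48035,-6.39871) → (1.48,-6.40)
v3: (4.5,0) → rotate → (2.38288,3.81731) → ×s → (3.68877,5.90930) → (3.69,5.91)
v4: (2,3.5) → rotate → (-1.90996,3.54994) → ×s → (-2.95667,5.49540) → (-2.96,5.50)
v5: (0.5,4) → rotate → (-3.12840,2.54226) → ×s → (-4.84285,3.93549) → (-4.84,3.94)
v6: (-3.5,5) → rotate → (-6.09481,-0.32137) → ×s → (-9.43493,-0.49749) → (-9.43,-0.50)

Cross-section at z=12.25: (-7.63,-3.45) (1.48,-6.40) (3.69,5.91) (-2.96,5.50) (-4.84,3.94) (-9.43,-0.50)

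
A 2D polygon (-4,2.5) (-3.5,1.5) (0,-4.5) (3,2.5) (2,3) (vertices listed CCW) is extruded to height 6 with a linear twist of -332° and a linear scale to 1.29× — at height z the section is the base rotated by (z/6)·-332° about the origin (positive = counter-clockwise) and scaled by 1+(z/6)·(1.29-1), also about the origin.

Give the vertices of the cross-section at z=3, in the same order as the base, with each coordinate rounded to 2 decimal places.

Cross-section at z=3: (5.14,-1.67) (4.30,-0.70) (-1.25,5.00) (-2.64,-3.61) (-1.39,-3.89)

t = z/height = 3/6 = 0.5
s = 1 + (scale-1)·z/height = 1 + (1.29-1)·3/6 = 1.145000
θ = twist·z/height = -332°·3/6 = -166.0000° = -2.897247 rad
cos θ = -0.970296, sin θ = -0.241922 (intermediates below are computed at full precision and shown rounded to 5 d.p.)
v1: (-4,2.5) → rotate → (4.48599,-1.45805) → ×s → (5.13646,-1.66947) → (5.14,-1.67)
v2: (-3.5,1.5) → rotate → (3.75892,-0.60872) → ×s → (4.30396,-0.69698) → (4.30,-0.70)
v3: (0,-4.5) → rotate → (-1.08865,4.36633) → ×s → (-1.24650,4.99945) → (-1.25,5.00)
v4: (3,2.5) → rotate → (-2.30608,-3.15151) → ×s → (-2.64046,-3.60847) → (-2.64,-3.61)
v5: (2,3) → rotate → (-1.21483,-3.39473) → ×s → (-1.39098,-3.88697) → (-1.39,-3.89)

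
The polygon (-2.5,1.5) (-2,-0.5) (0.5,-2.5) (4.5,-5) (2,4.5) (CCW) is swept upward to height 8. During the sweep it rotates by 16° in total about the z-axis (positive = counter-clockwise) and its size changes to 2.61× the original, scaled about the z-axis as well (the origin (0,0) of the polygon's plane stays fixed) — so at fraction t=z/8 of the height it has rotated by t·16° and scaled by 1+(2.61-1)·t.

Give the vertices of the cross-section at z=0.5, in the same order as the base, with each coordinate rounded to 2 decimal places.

Cross-section at z=0.5: (-2.78,1.60) (-2.19,-0.59) (0.60,-2.74) (5.05,-5.42) (2.11,4.99)

t = z/height = 0.5/8 = 0.0625
s = 1 + (scale-1)·z/height = 1 + (2.61-1)·0.5/8 = 1.100625
θ = twist·z/height = 16°·0.5/8 = 1.0000° = 0.017453 rad
cos θ = 0.999848, sin θ = 0.017452 (intermediates below are computed at full precision and shown rounded to 5 d.p.)
v1: (-2.5,1.5) → rotate → (-2.52580,1.45614) → ×s → (-2.77996,1.60266) → (-2.78,1.60)
v2: (-2,-0.5) → rotate → (-1.99097,-0.53483) → ×s → (-2.19131,-0.58865) → (-2.19,-0.59)
v3: (0.5,-2.5) → rotate → (0.54355,-2.49089) → ×s → (0.59825,-2.74154) → (0.60,-2.74)
v4: (4.5,-5) → rotate → (4.58658,-4.92070) → ×s → (5.04810,-5.41585) → (5.05,-5.42)
v5: (2,4.5) → rotate → (1.92116,4.53422) → ×s → (2.11448,4.99048) → (2.11,4.99)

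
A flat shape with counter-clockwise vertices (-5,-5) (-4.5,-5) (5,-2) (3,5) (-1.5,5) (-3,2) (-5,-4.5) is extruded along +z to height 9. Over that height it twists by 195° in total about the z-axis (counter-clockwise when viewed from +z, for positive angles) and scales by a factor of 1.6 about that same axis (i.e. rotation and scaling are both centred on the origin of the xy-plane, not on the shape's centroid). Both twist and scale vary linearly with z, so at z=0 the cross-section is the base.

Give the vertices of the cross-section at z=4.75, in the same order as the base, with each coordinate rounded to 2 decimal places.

t = z/height = 4.75/9 = 0.527778
s = 1 + (scale-1)·z/height = 1 + (1.6-1)·4.75/9 = 1.316667
θ = twist·z/height = 195°·4.75/9 = 102.9167° = 1.796235 rad
cos θ = -0.223534, sin θ = 0.974696 (intermediates below are computed at full precision and shown rounded to 5 d.p.)
v1: (-5,-5) → rotate → (5.99115,-3.75581) → ×s → (7.88835,-4.94515) → (7.89,-4.95)
v2: (-4.5,-5) → rotate → (5.87938,-3.26846) → ×s → (7.74119,-4.30348) → (7.74,-4.30)
v3: (5,-2) → rotate → (0.83172,5.32055) → ×s → (1.09510,7.00539) → (1.10,7.01)
v4: (3,5) → rotate → (-5.54408,1.80642) → ×s → (-7.29971,2.37845) → (-7.30,2.38)
v5: (-1.5,5) → rotate → (-4.53818,-2.57971) → ×s → (-5.97527,-3.39662) → (-5.98,-3.40)
v6: (-3,2) → rotate → (-1.27879,-3.37116) → ×s → (-1.68374,-4.43869) → (-1.68,-4.44)
v7: (-5,-4.5) → rotate → (5.50380,-3.86758) → ×s → (7.24667,-5.09231) → (7.25,-5.09)

Cross-section at z=4.75: (7.89,-4.95) (7.74,-4.30) (1.10,7.01) (-7.30,2.38) (-5.98,-3.40) (-1.68,-4.44) (7.25,-5.09)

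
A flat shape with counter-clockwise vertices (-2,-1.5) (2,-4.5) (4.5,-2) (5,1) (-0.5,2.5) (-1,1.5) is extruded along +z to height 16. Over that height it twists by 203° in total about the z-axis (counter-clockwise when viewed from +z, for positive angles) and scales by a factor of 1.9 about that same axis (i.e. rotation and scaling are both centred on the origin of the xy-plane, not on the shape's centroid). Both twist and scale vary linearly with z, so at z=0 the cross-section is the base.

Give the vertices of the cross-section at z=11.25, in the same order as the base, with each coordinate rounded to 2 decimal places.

Cross-section at z=11.25: (4.08,-0.03) (1.85,7.82) (-3.87,7.05) (-7.49,3.64) (-1.82,-3.74) (-0.18,-2.94)

t = z/height = 11.25/16 = 0.703125
s = 1 + (scale-1)·z/height = 1 + (1.9-1)·11.25/16 = 1.632813
θ = twist·z/height = 203°·11.25/16 = 142.7344° = 2.491185 rad
cos θ = -0.795837, sin θ = 0.605511 (intermediates below are computed at full precision and shown rounded to 5 d.p.)
v1: (-2,-1.5) → rotate → (2.49994,-0.01727) → ×s → (4.08193,-0.02819) → (4.08,-0.03)
v2: (2,-4.5) → rotate → (1.13313,4.79229) → ×s → (1.85018,7.82491) → (1.85,7.82)
v3: (4.5,-2) → rotate → (-2.37024,4.31647) → ×s → (-3.87016,7.04799) → (-3.87,7.05)
v4: (5,1) → rotate → (-4.58470,2.23172) → ×s → (-7.48595,3.64398) → (-7.49,3.64)
v5: (-0.5,2.5) → rotate → (-1.11586,-2.29235) → ×s → (-1.82199,-3.74297) → (-1.82,-3.74)
v6: (-1,1.5) → rotate → (-0.11243,-1.79927) → ×s → (-0.18358,-2.93786) → (-0.18,-2.94)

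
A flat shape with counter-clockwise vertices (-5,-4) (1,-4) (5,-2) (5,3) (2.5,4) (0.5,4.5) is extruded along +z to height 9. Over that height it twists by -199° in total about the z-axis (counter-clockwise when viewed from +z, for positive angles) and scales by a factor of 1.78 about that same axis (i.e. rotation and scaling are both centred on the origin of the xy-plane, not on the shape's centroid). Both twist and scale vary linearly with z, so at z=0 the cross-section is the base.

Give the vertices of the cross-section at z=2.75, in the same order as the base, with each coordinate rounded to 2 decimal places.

t = z/height = 2.75/9 = 0.305556
s = 1 + (scale-1)·z/height = 1 + (1.78-1)·2.75/9 = 1.238333
θ = twist·z/height = -199°·2.75/9 = -60.8056° = -1.061257 rad
cos θ = 0.487775, sin θ = -0.872969 (intermediates below are computed at full precision and shown rounded to 5 d.p.)
v1: (-5,-4) → rotate → (-5.93075,2.41375) → ×s → (-7.34425,2.98902) → (-7.34,2.99)
v2: (1,-4) → rotate → (-3.00410,-2.82407) → ×s → (-3.72008,-3.49714) → (-3.72,-3.50)
v3: (5,-2) → rotate → (0.69294,-5.34040) → ×s → (0.85809,-6.61319) → (0.86,-6.61)
v4: (5,3) → rotate → (5.05778,-2.90152) → ×s → (6.26322,-3.59305) → (6.26,-3.59)
v5: (2.5,4) → rotate → (4.71132,-0.23132) → ×s → (5.83418,-0.28646) → (5.83,-0.29)
v6: (0.5,4.5) → rotate → (4.17225,1.75850) → ×s → (5.16664,2.17761) → (5.17,2.18)

Cross-section at z=2.75: (-7.34,2.99) (-3.72,-3.50) (0.86,-6.61) (6.26,-3.59) (5.83,-0.29) (5.17,2.18)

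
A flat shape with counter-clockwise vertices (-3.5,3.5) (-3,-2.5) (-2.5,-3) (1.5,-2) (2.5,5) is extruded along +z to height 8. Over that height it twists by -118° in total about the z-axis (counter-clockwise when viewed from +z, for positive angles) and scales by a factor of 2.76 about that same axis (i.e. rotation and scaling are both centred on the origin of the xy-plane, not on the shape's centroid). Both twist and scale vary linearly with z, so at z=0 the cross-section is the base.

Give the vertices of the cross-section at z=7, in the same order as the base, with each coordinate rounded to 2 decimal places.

Cross-section at z=7: (10.69,6.62) (-4.43,8.87) (-5.96,7.93) (-5.82,-2.54) (10.91,-9.09)

t = z/height = 7/8 = 0.875
s = 1 + (scale-1)·z/height = 1 + (2.76-1)·7/8 = 2.540000
θ = twist·z/height = -118°·7/8 = -103.2500° = -1.802052 rad
cos θ = -0.229200, sin θ = -0.973379 (intermediates below are computed at full precision and shown rounded to 5 d.p.)
v1: (-3.5,3.5) → rotate → (4.20903,2.60463) → ×s → (10.69093,6.61575) → (10.69,6.62)
v2: (-3,-2.5) → rotate → (-1.74585,3.49314) → ×s → (-4.43445,8.87257) → (-4.43,8.87)
v3: (-2.5,-3) → rotate → (-2.34714,3.12105) → ×s → (-5.96173,7.92747) → (-5.96,7.93)
v4: (1.5,-2) → rotate → (-2.29056,-1.00167) → ×s → (-5.81802,-2.54424) → (-5.82,-2.54)
v5: (2.5,5) → rotate → (4.29390,-3.57945) → ×s → (10.90649,-9.09180) → (10.91,-9.09)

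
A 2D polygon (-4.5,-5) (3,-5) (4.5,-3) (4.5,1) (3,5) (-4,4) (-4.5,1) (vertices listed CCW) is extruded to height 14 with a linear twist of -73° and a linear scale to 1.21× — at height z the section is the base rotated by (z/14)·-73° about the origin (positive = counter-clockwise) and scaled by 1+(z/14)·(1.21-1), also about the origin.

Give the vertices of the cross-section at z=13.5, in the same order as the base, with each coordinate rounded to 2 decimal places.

t = z/height = 13.5/14 = 0.964286
s = 1 + (scale-1)·z/height = 1 + (1.21-1)·13.5/14 = 1.202500
θ = twist·z/height = -73°·13.5/14 = -70.3929° = -1.228587 rad
cos θ = 0.335569, sin θ = -0.942016 (intermediates below are computed at full precision and shown rounded to 5 d.p.)
v1: (-4.5,-5) → rotate → (-6.22014,2.56123) → ×s → (-7.47972,3.07987) → (-7.48,3.08)
v2: (3,-5) → rotate → (-3.70337,-4.50389) → ×s → (-4.45330,-5.41593) → (-4.45,-5.42)
v3: (4.5,-3) → rotate → (-1.31599,-5.24578) → ×s → (-1.58247,-6.30805) → (-1.58,-6.31)
v4: (4.5,1) → rotate → (2.45208,-3.90350) → ×s → (2.94862,-4.69396) → (2.95,-4.69)
v5: (3,5) → rotate → (5.71679,-1.14820) → ×s → (6.87443,-1.38071) → (6.87,-1.38)
v6: (-4,4) → rotate → (2.42579,5.11034) → ×s → (2.91701,6.14518) → (2.92,6.15)
v7: (-4.5,1) → rotate → (-0.56804,4.57464) → ×s → (-0.68307,5.50100) → (-0.68,5.50)

Cross-section at z=13.5: (-7.48,3.08) (-4.45,-5.42) (-1.58,-6.31) (2.95,-4.69) (6.87,-1.38) (2.92,6.15) (-0.68,5.50)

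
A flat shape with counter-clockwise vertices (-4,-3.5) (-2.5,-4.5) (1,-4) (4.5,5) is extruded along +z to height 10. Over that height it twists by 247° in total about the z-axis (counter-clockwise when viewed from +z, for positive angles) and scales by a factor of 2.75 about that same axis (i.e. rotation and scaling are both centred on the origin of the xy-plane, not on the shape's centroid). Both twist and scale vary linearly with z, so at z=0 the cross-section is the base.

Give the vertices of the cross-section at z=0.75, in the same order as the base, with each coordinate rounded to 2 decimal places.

t = z/height = 0.75/10 = 0.075
s = 1 + (scale-1)·z/height = 1 + (2.75-1)·0.75/10 = 1.131250
θ = twist·z/height = 247°·0.75/10 = 18.5250° = 0.323322 rad
cos θ = 0.948185, sin θ = 0.317718 (intermediates below are computed at full precision and shown rounded to 5 d.p.)
v1: (-4,-3.5) → rotate → (-2.68073,-4.58952) → ×s → (-3.03257,-5.19190) → (-3.03,-5.19)
v2: (-2.5,-4.5) → rotate → (-0.94073,-5.06113) → ×s → (-1.06420,-5.72540) → (-1.06,-5.73)
v3: (1,-4) → rotate → (2.21906,-3.47502) → ×s → (2.51031,-3.93112) → (2.51,-3.93)
v4: (4.5,5) → rotate → (2.67824,6.17066) → ×s → (3.02976,6.98056) → (3.03,6.98)

Cross-section at z=0.75: (-3.03,-5.19) (-1.06,-5.73) (2.51,-3.93) (3.03,6.98)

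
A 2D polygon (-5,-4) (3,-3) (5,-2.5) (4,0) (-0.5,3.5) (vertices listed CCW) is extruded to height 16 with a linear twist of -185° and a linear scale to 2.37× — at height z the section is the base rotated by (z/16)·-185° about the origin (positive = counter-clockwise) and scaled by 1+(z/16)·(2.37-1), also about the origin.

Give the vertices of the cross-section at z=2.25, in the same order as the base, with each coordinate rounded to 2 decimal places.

t = z/height = 2.25/16 = 0.140625
s = 1 + (scale-1)·z/height = 1 + (2.37-1)·2.25/16 = 1.192656
θ = twist·z/height = -185°·2.25/16 = -26.0156° = -0.454058 rad
cos θ = 0.898674, sin θ = -0.438616 (intermediates below are computed at full precision and shown rounded to 5 d.p.)
v1: (-5,-4) → rotate → (-6.24784,-1.40162) → ×s → (-7.45152,-1.67165) → (-7.45,-1.67)
v2: (3,-3) → rotate → (1.38017,-4.01187) → ×s → (1.64607,-4.78478) → (1.65,-4.78)
v3: (5,-2.5) → rotate → (3.39683,-4.43977) → ×s → (4.05125,-5.29512) → (4.05,-5.30)
v4: (4,0) → rotate → (3.59470,-1.75446) → ×s → (4.28724,-2.09247) → (4.29,-2.09)
v5: (-0.5,3.5) → rotate → (1.08582,3.36467) → ×s → (1.29501,4.01289) → (1.30,4.01)

Cross-section at z=2.25: (-7.45,-1.67) (1.65,-4.78) (4.05,-5.30) (4.29,-2.09) (1.30,4.01)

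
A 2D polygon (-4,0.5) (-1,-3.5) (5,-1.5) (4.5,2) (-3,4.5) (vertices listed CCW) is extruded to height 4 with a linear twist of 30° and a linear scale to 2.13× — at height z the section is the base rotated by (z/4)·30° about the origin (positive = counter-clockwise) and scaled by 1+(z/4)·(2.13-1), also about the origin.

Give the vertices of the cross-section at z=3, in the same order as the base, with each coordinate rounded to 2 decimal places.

t = z/height = 3/4 = 0.75
s = 1 + (scale-1)·z/height = 1 + (2.13-1)·3/4 = 1.847500
θ = twist·z/height = 30°·3/4 = 22.5000° = 0.392699 rad
cos θ = 0.923880, sin θ = 0.382683 (intermediates below are computed at full precision and shown rounded to 5 d.p.)
v1: (-4,0.5) → rotate → (-3.88686,-1.06879) → ×s → (-7.18097,-1.97460) → (-7.18,-1.97)
v2: (-1,-3.5) → rotate → (0.41551,-3.61626) → ×s → (0.76766,-6.68104) → (0.77,-6.68)
v3: (5,-1.5) → rotate → (5.19342,0.52760) → ×s → (9.59485,0.97474) → (9.59,0.97)
v4: (4.5,2) → rotate → (3.39209,3.56983) → ×s → (6.26689,6.59527) → (6.27,6.60)
v5: (-3,4.5) → rotate → (-4.49371,3.00941) → ×s → (-8.30214,5.55988) → (-8.30,5.56)

Cross-section at z=3: (-7.18,-1.97) (0.77,-6.68) (9.59,0.97) (6.27,6.60) (-8.30,5.56)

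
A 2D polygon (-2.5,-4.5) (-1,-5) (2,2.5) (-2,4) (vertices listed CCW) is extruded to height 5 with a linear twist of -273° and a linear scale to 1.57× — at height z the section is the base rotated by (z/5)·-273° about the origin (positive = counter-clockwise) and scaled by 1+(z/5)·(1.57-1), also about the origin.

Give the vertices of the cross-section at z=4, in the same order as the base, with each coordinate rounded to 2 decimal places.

t = z/height = 4/5 = 0.8
s = 1 + (scale-1)·z/height = 1 + (1.57-1)·4/5 = 1.456000
θ = twist·z/height = -273°·4/5 = -218.4000° = -3.811799 rad
cos θ = -0.783693, sin θ = 0.621148 (intermediates below are computed at full precision and shown rounded to 5 d.p.)
v1: (-2.5,-4.5) → rotate → (4.75440,1.97375) → ×s → (6.92240,2.87378) → (6.92,2.87)
v2: (-1,-5) → rotate → (3.88943,3.29732) → ×s → (5.66301,4.80090) → (5.66,4.80)
v3: (2,2.5) → rotate → (-3.12026,-0.71694) → ×s → (-4.54309,-1.04386) → (-4.54,-1.04)
v4: (-2,4) → rotate → (-0.91720,-4.37707) → ×s → (-1.33545,-6.37301) → (-1.34,-6.37)

Cross-section at z=4: (6.92,2.87) (5.66,4.80) (-4.54,-1.04) (-1.34,-6.37)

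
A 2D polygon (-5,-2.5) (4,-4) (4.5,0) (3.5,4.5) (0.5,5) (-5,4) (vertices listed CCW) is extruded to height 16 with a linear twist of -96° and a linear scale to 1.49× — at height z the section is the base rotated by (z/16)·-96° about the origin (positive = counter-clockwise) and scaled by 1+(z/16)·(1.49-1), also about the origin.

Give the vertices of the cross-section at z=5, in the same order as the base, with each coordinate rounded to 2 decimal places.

t = z/height = 5/16 = 0.3125
s = 1 + (scale-1)·z/height = 1 + (1.49-1)·5/16 = 1.153125
θ = twist·z/height = -96°·5/16 = -30.0000° = -0.523599 rad
cos θ = 0.866025, sin θ = -0.500000 (intermediates below are computed at full precision and shown rounded to 5 d.p.)
v1: (-5,-2.5) → rotate → (-5.58013,0.33494) → ×s → (-6.43458,0.38622) → (-6.43,0.39)
v2: (4,-4) → rotate → (1.46410,-5.46410) → ×s → (1.68829,-6.30079) → (1.69,-6.30)
v3: (4.5,0) → rotate → (3.89711,-2.25000) → ×s → (4.49386,-2.59453) → (4.49,-2.59)
v4: (3.5,4.5) → rotate → (5.28109,2.14711) → ×s → (6.08976,2.47589) → (6.09,2.48)
v5: (0.5,5) → rotate → (2.93301,4.08013) → ×s → (3.38213,4.70490) → (3.38,4.70)
v6: (-5,4) → rotate → (-2.33013,5.96410) → ×s → (-2.68693,6.87735) → (-2.69,6.88)

Cross-section at z=5: (-6.43,0.39) (1.69,-6.30) (4.49,-2.59) (6.09,2.48) (3.38,4.70) (-2.69,6.88)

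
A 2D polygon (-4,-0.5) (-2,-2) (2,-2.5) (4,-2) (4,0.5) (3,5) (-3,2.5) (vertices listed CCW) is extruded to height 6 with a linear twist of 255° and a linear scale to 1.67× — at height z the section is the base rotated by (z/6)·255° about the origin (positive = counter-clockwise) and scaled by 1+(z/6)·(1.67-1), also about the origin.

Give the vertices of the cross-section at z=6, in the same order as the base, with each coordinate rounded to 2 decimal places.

Cross-section at z=6: (0.92,6.67) (-2.36,4.09) (-4.90,-2.15) (-4.96,-5.59) (-0.92,-6.67) (6.77,-7.00) (5.33,3.76)

t = z/height = 6/6 = 1
s = 1 + (scale-1)·z/height = 1 + (1.67-1)·6/6 = 1.670000
θ = twist·z/height = 255°·6/6 = 255.0000° = 4.450590 rad
cos θ = -0.258819, sin θ = -0.965926 (intermediates below are computed at full precision and shown rounded to 5 d.p.)
v1: (-4,-0.5) → rotate → (0.55231,3.99311) → ×s → (0.92236,6.66850) → (0.92,6.67)
v2: (-2,-2) → rotate → (-1.41421,2.44949) → ×s → (-2.36174,4.09065) → (-2.36,4.09)
v3: (2,-2.5) → rotate → (-2.93245,-1.28480) → ×s → (-4.89720,-2.14562) → (-4.90,-2.15)
v4: (4,-2) → rotate → (-2.96713,-3.34607) → ×s → (-4.95510,-5.58793) → (-4.96,-5.59)
v5: (4,0.5) → rotate → (-0.55231,-3.99311) → ×s → (-0.92236,-6.66850) → (-0.92,-6.67)
v6: (3,5) → rotate → (4.05317,-4.19187) → ×s → (6.76880,-7.00043) → (6.77,-7.00)
v7: (-3,2.5) → rotate → (3.19127,2.25073) → ×s → (5.32942,3.75872) → (5.33,3.76)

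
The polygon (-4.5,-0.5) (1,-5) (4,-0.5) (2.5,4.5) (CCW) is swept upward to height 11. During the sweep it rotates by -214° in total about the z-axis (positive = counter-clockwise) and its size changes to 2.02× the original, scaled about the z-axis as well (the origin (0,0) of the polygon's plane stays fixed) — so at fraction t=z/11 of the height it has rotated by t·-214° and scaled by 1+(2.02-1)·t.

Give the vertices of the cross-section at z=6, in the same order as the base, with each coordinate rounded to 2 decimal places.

t = z/height = 6/11 = 0.545455
s = 1 + (scale-1)·z/height = 1 + (2.02-1)·6/11 = 1.556364
θ = twist·z/height = -214°·6/11 = -116.7273° = -2.037275 rad
cos θ = -0.449744, sin θ = -0.893157 (intermediates below are computed at full precision and shown rounded to 5 d.p.)
v1: (-4.5,-0.5) → rotate → (1.57727,4.24408) → ×s → (2.45481,6.60533) → (2.45,6.61)
v2: (1,-5) → rotate → (-4.91553,1.35556) → ×s → (-7.65035,2.10975) → (-7.65,2.11)
v3: (4,-0.5) → rotate → (-2.24556,-3.34776) → ×s → (-3.49490,-5.21033) → (-3.49,-5.21)
v4: (2.5,4.5) → rotate → (2.89485,-4.25674) → ×s → (4.50544,-6.62504) → (4.51,-6.63)

Cross-section at z=6: (2.45,6.61) (-7.65,2.11) (-3.49,-5.21) (4.51,-6.63)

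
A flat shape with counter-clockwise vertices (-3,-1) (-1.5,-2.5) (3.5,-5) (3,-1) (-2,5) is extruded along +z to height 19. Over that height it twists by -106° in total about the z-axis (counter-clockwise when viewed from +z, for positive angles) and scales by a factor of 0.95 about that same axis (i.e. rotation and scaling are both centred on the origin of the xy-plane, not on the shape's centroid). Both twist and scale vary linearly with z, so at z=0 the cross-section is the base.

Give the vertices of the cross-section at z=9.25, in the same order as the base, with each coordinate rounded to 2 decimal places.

Cross-section at z=9.25: (-2.58,1.69) (-2.82,-0.37) (-1.70,-5.71) (1.05,-2.90) (2.61,4.56)

t = z/height = 9.25/19 = 0.486842
s = 1 + (scale-1)·z/height = 1 + (0.95-1)·9.25/19 = 0.975658
θ = twist·z/height = -106°·9.25/19 = -51.6053° = -0.900682 rad
cos θ = 0.621076, sin θ = -0.783751 (intermediates below are computed at full precision and shown rounded to 5 d.p.)
v1: (-3,-1) → rotate → (-2.64698,1.73018) → ×s → (-2.58254,1.68806) → (-2.58,1.69)
v2: (-1.5,-2.5) → rotate → (-2.89099,-0.37706) → ×s → (-2.82062,-0.36789) → (-2.82,-0.37)
v3: (3.5,-5) → rotate → (-1.74499,-5.84851) → ×s → (-1.70251,-5.70614) → (-1.70,-5.71)
v4: (3,-1) → rotate → (1.07948,-2.97233) → ×s → (1.05320,-2.89997) → (1.05,-2.90)
v5: (-2,5) → rotate → (2.67660,4.67288) → ×s → (2.61145,4.55913) → (2.61,4.56)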